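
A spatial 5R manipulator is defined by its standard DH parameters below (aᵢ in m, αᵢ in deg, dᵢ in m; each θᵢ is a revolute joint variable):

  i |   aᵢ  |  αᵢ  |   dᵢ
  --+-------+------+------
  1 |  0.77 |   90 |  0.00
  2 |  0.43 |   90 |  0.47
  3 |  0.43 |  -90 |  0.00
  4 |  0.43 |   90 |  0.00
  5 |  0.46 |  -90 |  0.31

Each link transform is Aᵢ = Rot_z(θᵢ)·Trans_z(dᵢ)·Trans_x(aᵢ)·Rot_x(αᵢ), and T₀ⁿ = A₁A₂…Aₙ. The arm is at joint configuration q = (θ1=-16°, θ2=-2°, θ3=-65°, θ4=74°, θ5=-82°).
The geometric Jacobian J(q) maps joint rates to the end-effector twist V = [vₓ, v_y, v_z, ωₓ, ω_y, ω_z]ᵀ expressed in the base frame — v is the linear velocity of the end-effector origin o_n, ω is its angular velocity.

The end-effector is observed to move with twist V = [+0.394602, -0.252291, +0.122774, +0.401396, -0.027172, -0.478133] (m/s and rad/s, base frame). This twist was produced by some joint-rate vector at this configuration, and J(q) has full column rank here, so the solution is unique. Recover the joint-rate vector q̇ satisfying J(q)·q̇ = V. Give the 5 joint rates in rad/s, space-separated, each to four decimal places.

-0.0110 -0.1980 0.4330 0.4190 0.0730

o_n = [1.2600, 0.1648, 0.3759]
J₁: ẑ×o_n = [-0.1648, 1.2600, 0.0000], ω = ẑ
J2: z=[-0.2756, -0.9613, 0.0000] o=[0.7402, -0.2122, 0.0000] → [-0.3613, 0.1036, 0.3957, -0.2756, -0.9613, 0.0000]
J3: z=[-0.0335, 0.0096, -0.9994] o=[1.0237, -0.7825, -0.0150] → [0.9505, -0.2230, -0.0341, -0.0335, 0.0096, -0.9994]
J4: z=[0.7542, -0.6559, -0.0316] o=[1.3057, -0.4579, -0.0213] → [-0.2408, -0.2981, 0.4396, 0.7542, -0.6559, -0.0316]
J5: z=[0.6212, 0.7282, -0.2896] o=[1.3973, -0.3724, 0.3900] → [0.1453, 0.0486, 0.4337, 0.6212, 0.7282, -0.2896]
q̇ = J⁺·V = [-0.0110, -0.1980, 0.4330, 0.4190, 0.0730]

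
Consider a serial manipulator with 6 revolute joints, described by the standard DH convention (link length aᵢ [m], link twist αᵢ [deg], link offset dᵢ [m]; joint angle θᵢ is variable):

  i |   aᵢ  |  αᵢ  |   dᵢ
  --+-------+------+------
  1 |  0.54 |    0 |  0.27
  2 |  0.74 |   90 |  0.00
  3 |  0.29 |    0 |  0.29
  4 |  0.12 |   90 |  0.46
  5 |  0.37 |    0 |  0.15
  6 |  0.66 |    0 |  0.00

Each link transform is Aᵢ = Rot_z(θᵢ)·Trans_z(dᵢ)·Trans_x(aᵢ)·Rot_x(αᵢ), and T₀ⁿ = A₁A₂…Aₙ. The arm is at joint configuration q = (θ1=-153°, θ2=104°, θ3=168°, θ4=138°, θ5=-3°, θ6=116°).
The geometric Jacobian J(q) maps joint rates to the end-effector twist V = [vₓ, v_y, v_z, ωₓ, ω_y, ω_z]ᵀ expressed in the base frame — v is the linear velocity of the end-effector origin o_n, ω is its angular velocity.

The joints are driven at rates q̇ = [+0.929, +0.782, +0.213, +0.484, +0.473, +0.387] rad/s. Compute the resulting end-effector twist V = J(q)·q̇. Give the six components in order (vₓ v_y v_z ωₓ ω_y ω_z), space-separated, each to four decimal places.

o_n = [-1.1820, -1.4786, 0.0547]
J₁: ẑ×o_n = [1.4786, -1.1820, 0.0000], ω = ẑ
J2: z=[0.0000, 0.0000, 1.0000] o=[-0.4811, -0.2452, 0.2700] → [1.2335, -0.7008, 0.0000, 0.0000, 0.0000, 1.0000]
J3: z=[-0.7547, -0.6561, 0.0000] o=[0.0043, -0.8036, 0.2700] → [0.1412, -0.1625, -0.2689, -0.7547, -0.6561, 0.0000]
J4: z=[-0.7547, -0.6561, 0.0000] o=[-0.4006, -0.7798, 0.3303] → [0.1808, -0.2080, 0.0148, -0.7547, -0.6561, 0.0000]
J5: z=[-0.5308, 0.6106, -0.5878] o=[-0.7015, -1.1348, 0.2332] → [-0.3110, 0.1877, 0.4758, -0.5308, 0.6106, -0.5878]
J6: z=[-0.5308, 0.6106, -0.5878] o=[-0.6240, -1.1945, -0.1539] → [-0.0397, 0.4387, 0.4915, -0.5308, 0.6106, -0.5878]
V = J·q̇ = [2.2933, -1.5228, 0.3652, -0.9825, 0.0678, 1.2055]

2.2933 -1.5228 0.3652 -0.9825 0.0678 1.2055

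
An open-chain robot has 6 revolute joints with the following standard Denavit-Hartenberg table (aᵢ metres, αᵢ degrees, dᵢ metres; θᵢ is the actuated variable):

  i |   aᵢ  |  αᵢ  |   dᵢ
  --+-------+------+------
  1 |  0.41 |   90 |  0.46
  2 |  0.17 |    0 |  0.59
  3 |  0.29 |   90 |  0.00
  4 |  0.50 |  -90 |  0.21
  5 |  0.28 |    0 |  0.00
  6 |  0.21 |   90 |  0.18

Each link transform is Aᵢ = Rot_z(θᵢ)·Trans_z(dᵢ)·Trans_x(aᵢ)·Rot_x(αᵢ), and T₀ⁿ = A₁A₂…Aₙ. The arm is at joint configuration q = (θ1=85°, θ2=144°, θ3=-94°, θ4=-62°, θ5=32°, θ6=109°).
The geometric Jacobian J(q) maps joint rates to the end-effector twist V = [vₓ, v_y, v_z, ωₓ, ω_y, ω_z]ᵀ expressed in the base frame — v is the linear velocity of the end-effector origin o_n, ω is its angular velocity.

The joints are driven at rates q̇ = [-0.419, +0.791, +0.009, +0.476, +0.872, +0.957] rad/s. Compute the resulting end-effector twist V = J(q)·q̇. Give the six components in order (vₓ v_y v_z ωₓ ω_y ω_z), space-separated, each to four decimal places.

o_n = [0.2261, 0.6631, 1.1557]
J₁: ẑ×o_n = [-0.6631, 0.2261, 0.0000], ω = ẑ
J2: z=[0.9962, -0.0872, 0.0000] o=[0.0357, 0.4084, 0.4600] → [-0.0606, -0.6930, 0.2703, 0.9962, -0.0872, 0.0000]
J3: z=[0.9962, -0.0872, 0.0000] o=[0.6115, 0.2200, 0.5599] → [-0.0519, -0.5935, 0.4078, 0.9962, -0.0872, 0.0000]
J4: z=[0.0668, 0.7631, -0.6428] o=[0.6277, 0.4057, 0.7821] → [0.4506, 0.2332, 0.3237, 0.0668, 0.7631, -0.6428]
J5: z=[0.5172, 0.5245, 0.6764] o=[0.2151, 0.7548, 0.8269] → [0.2344, -0.1626, -0.0532, 0.5172, 0.5245, 0.6764]
J6: z=[0.5172, 0.5245, 0.6764] o=[0.0026, 0.7312, 1.0077] → [0.1237, 0.0746, -0.1524, 0.5172, 0.5245, 0.6764]
V = J·q̇ = [0.7666, -0.6076, 0.1793, 1.7746, 1.2528, 0.5121]

0.7666 -0.6076 0.1793 1.7746 1.2528 0.5121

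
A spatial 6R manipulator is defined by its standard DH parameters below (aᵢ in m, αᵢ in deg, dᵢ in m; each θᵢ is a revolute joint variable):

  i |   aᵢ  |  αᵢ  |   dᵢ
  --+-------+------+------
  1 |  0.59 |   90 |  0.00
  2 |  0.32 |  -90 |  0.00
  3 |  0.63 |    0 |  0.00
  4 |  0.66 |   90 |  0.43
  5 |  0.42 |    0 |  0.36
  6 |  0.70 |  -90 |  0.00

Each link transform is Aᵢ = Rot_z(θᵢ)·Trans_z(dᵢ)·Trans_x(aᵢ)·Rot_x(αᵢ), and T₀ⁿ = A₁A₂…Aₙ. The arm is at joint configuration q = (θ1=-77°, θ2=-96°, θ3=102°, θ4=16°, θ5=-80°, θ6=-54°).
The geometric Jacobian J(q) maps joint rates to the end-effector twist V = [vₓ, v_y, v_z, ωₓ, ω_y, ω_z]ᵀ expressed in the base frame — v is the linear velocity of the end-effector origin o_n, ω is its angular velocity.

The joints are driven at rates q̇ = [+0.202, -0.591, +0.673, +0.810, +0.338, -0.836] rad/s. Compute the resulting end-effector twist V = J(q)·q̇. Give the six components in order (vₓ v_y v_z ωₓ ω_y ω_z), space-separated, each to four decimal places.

0.1145 0.0666 1.2137 0.6902 -1.4015 0.4843

o_n = [0.9919, 0.1627, -0.3380]
J₁: ẑ×o_n = [-0.1627, 0.9919, 0.0000], ω = ẑ
J2: z=[-0.9744, -0.2250, 0.0000] o=[0.1327, -0.5749, 0.0000] → [0.0760, -0.3293, -0.5254, -0.9744, -0.2250, 0.0000]
J3: z=[0.2237, -0.9690, -0.1045] o=[0.1252, -0.5423, -0.3182] → [0.0928, -0.0862, 0.9975, 0.2237, -0.9690, -0.1045]
J4: z=[0.2237, -0.9690, -0.1045] o=[0.7287, -0.4170, -0.1880] → [0.2060, 0.0061, 0.3847, 0.2237, -0.9690, -0.1045]
J5: z=[0.4367, 0.1955, -0.8781] o=[1.4000, -0.7342, 0.0752] → [0.7067, 0.5388, 0.4714, 0.4367, 0.1955, -0.8781]
J6: z=[0.4367, 0.1955, -0.8781] o=[1.5282, -0.2520, -0.1636] → [0.3300, 0.5471, 0.2859, 0.4367, 0.1955, -0.8781]
V = J·q̇ = [0.1145, 0.0666, 1.2137, 0.6902, -1.4015, 0.4843]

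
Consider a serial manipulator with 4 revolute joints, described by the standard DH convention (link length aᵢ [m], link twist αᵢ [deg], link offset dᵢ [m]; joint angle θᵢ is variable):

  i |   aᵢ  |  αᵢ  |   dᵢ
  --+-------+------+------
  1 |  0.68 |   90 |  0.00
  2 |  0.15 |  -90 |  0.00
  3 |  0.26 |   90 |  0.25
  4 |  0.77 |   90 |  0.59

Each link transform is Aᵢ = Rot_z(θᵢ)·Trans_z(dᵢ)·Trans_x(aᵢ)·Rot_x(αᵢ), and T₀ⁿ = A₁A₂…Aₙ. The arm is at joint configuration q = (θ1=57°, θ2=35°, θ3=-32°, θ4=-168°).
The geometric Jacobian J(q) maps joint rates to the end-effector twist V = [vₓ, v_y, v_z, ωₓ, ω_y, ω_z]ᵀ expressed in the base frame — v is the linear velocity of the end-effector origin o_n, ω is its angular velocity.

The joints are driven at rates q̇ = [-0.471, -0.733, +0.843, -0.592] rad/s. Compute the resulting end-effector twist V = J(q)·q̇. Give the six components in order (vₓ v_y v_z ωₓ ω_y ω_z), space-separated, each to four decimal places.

o_n = [0.2836, -0.0022, -0.2595]
J₁: ẑ×o_n = [0.0022, 0.2836, -0.0000], ω = ẑ
J2: z=[0.8387, -0.5446, 0.0000] o=[0.3704, 0.5703, 0.0000] → [0.1414, 0.2177, -0.5274, 0.8387, -0.5446, 0.0000]
J3: z=[-0.3124, -0.4810, 0.8192] o=[0.4373, 0.6733, 0.0860] → [0.7196, -0.2339, 0.1371, -0.3124, -0.4810, 0.8192]
J4: z=[0.4748, -0.8259, -0.3039] o=[0.5731, 0.6295, 0.4173] → [0.3670, 0.4094, -0.5391, 0.4748, -0.8259, -0.3039]
V = J·q̇ = [0.2847, -0.7326, 0.8213, -1.1592, 0.4827, 0.3995]

0.2847 -0.7326 0.8213 -1.1592 0.4827 0.3995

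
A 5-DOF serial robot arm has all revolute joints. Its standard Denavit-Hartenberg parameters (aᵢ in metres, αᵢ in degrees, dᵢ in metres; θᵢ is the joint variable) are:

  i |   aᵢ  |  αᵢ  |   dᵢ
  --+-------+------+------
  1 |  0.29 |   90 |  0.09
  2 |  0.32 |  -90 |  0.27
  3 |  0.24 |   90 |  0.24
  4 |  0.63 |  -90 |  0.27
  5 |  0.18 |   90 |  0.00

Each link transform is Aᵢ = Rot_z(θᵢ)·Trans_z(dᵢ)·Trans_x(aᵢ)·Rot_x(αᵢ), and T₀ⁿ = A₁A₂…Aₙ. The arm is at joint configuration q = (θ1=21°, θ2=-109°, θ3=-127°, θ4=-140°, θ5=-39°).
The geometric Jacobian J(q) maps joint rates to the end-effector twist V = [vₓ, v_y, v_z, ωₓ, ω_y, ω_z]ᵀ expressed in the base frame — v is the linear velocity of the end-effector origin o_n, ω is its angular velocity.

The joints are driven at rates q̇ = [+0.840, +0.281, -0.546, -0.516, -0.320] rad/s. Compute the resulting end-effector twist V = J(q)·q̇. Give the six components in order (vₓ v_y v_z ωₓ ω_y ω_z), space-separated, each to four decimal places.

-0.0668 0.2322 -0.5539 -0.2753 -0.5634 0.4313

o_n = [-0.1085, 0.2154, -0.0392]
J₁: ẑ×o_n = [-0.2154, -0.1085, 0.0000], ω = ẑ
J2: z=[0.3584, -0.9336, 0.0000] o=[0.2707, 0.1039, 0.0900] → [0.1206, 0.0463, -0.3140, 0.3584, -0.9336, 0.0000]
J3: z=[0.8827, 0.3388, -0.3256] o=[0.2702, -0.1855, -0.2126] → [0.1893, -0.0298, 0.4822, 0.8827, 0.3388, -0.3256]
J4: z=[0.0271, 0.6550, 0.7551] o=[0.5947, -0.2662, -0.1541] → [-0.2884, -0.5341, 0.4736, 0.0271, 0.6550, 0.7551]
J5: z=[-0.3747, -0.6937, 0.6152] o=[0.0181, 0.0993, -0.0930] → [-0.1088, -0.0577, -0.1313, -0.3747, -0.6937, 0.6152]
V = J·q̇ = [-0.0668, 0.2322, -0.5539, -0.2753, -0.5634, 0.4313]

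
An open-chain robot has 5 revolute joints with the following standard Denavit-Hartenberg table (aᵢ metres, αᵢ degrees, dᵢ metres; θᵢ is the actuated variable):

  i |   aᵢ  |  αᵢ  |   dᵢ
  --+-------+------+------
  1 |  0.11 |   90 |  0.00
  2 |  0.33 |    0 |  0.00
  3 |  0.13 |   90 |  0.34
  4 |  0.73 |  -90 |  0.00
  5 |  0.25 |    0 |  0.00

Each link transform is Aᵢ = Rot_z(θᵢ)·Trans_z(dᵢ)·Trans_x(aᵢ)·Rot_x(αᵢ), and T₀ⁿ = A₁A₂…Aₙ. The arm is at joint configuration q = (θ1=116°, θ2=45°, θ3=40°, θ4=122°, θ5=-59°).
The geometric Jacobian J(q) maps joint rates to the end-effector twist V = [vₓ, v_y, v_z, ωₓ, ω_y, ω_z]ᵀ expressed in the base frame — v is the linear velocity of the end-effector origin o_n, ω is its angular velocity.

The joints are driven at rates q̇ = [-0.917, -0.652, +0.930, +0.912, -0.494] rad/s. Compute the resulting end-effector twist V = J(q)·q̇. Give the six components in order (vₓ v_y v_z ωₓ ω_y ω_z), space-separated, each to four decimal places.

o_n = [0.7285, 0.9433, -0.1092]
J₁: ẑ×o_n = [-0.9433, 0.7285, 0.0000], ω = ẑ
J2: z=[0.8988, 0.4384, 0.0000] o=[-0.0482, 0.0989, 0.0000] → [-0.0479, 0.0981, 0.4185, 0.8988, 0.4384, 0.0000]
J3: z=[0.8988, 0.4384, 0.0000] o=[-0.1505, 0.3086, 0.2333] → [-0.1501, 0.3078, 0.1851, 0.8988, 0.4384, 0.0000]
J4: z=[-0.4367, 0.8954, -0.0872] o=[0.1501, 0.4678, 0.3629] → [-0.3812, -0.2565, -0.7255, -0.4367, 0.8954, -0.0872]
J5: z=[-0.4439, -0.2987, -0.8448] o=[0.7213, 0.7089, -0.0225] → [0.2239, -0.0445, -0.1019, -0.4439, -0.2987, -0.8448]
V = J·q̇ = [0.2983, -0.6577, -0.7120, 0.0709, 1.0860, -0.5791]

0.2983 -0.6577 -0.7120 0.0709 1.0860 -0.5791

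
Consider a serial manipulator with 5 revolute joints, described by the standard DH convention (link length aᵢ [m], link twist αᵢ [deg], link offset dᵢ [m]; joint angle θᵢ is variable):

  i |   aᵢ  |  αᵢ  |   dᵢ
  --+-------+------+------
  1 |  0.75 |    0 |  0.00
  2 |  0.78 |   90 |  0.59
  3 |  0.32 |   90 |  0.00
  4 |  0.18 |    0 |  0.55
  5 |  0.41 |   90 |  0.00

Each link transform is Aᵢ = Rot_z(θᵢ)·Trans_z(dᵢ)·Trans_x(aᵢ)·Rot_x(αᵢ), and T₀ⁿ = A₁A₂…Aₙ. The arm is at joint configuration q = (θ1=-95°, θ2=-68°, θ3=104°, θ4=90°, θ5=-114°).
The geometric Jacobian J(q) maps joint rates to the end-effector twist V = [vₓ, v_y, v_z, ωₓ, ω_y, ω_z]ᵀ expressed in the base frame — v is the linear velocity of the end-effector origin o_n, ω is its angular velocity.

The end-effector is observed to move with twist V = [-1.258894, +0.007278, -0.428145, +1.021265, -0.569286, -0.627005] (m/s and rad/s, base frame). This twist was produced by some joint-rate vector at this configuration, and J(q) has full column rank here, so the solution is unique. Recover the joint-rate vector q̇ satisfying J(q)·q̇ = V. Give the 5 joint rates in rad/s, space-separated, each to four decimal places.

o_n = [-1.1648, -1.0694, 1.3970]
J₁: ẑ×o_n = [1.0694, -1.1648, 0.0000], ω = ẑ
J2: z=[0.0000, 0.0000, 1.0000] o=[-0.0654, -0.7471, 0.0000] → [0.3223, -1.0994, 0.0000, 0.0000, 0.0000, 1.0000]
J3: z=[-0.2924, 0.9563, 0.0000] o=[-0.8113, -0.9752, 0.5900] → [0.7717, 0.2359, 0.3656, -0.2924, 0.9563, 0.0000]
J4: z=[-0.9279, -0.2837, 0.2419] o=[-0.7373, -0.9526, 0.9005] → [-0.1126, 0.3573, -0.0128, -0.9279, -0.2837, 0.2419]
J5: z=[-0.9279, -0.2837, 0.2419] o=[-1.3002, -0.9365, 1.0336] → [-0.0709, 0.3700, 0.1618, -0.9279, -0.2837, 0.2419]
q̇ = J⁺·V = [-0.7150, 0.2900, -0.8430, -0.0870, -0.7480]

-0.7150 0.2900 -0.8430 -0.0870 -0.7480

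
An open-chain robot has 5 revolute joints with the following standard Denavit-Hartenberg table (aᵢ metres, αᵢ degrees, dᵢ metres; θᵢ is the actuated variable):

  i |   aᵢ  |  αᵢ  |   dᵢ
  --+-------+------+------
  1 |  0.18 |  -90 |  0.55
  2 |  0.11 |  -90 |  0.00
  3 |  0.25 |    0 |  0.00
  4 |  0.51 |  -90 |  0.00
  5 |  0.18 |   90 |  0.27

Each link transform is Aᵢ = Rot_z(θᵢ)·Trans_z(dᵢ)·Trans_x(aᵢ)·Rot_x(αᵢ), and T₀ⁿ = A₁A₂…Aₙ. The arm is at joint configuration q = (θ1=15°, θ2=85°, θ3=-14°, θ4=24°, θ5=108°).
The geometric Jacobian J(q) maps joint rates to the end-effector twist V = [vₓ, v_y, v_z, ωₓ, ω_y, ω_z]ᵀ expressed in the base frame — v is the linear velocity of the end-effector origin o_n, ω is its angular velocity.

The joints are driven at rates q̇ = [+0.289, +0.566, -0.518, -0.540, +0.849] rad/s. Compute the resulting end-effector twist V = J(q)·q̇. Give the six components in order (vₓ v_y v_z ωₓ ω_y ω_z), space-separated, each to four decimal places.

o_n = [0.4756, -0.1669, -0.1854]
J₁: ẑ×o_n = [0.1669, 0.4756, -0.0000], ω = ẑ
J2: z=[-0.2588, 0.9659, 0.0000] o=[0.1739, 0.0466, 0.5500] → [-0.7103, -0.1903, -0.2362, -0.2588, 0.9659, 0.0000]
J3: z=[-0.9623, -0.2578, -0.0872] o=[0.1831, 0.0491, 0.4404] → [0.1425, -0.6277, 0.2832, -0.9623, -0.2578, -0.0872]
J4: z=[-0.9623, -0.2578, -0.0872] o=[0.1879, 0.1130, 0.1988] → [0.0747, -0.3947, 0.3435, -0.9623, -0.2578, -0.0872]
J5: z=[0.2403, -0.9552, 0.1730] o=[0.2531, 0.0387, -0.3016] → [-0.0754, 0.0106, 0.1631, 0.2403, -0.9552, 0.1730]
V = J·q̇ = [-0.5320, 0.5770, -0.3274, 1.0756, 0.0086, 0.5281]

-0.5320 0.5770 -0.3274 1.0756 0.0086 0.5281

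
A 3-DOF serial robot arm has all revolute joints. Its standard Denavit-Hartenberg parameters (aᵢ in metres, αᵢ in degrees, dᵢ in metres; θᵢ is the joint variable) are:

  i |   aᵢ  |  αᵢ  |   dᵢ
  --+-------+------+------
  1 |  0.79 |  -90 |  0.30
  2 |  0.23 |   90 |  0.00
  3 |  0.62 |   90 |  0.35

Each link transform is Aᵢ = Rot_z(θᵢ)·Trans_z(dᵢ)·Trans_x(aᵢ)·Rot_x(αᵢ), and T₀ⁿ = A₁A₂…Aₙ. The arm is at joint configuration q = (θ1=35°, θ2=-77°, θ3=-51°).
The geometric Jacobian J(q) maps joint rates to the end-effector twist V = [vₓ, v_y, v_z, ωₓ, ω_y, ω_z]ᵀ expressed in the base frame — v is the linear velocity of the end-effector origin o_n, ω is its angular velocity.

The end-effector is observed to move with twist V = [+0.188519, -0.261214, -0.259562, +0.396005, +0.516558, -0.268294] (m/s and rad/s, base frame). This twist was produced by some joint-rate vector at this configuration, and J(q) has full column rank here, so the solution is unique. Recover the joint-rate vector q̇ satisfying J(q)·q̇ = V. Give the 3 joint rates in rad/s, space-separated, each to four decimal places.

o_n = [0.7584, -0.0572, 0.9830]
J₁: ẑ×o_n = [0.0572, 0.7584, -0.0000], ω = ẑ
J2: z=[-0.5736, 0.8192, 0.0000] o=[0.6471, 0.4531, 0.3000] → [0.5595, 0.3918, 0.2015, -0.5736, 0.8192, 0.0000]
J3: z=[-0.7982, -0.5589, 0.2250] o=[0.6895, 0.4828, 0.5241] → [-0.1350, 0.3818, 0.4695, -0.7982, -0.5589, 0.2250]
q̇ = J⁺·V = [-0.1250, 0.1960, -0.6370]

-0.1250 0.1960 -0.6370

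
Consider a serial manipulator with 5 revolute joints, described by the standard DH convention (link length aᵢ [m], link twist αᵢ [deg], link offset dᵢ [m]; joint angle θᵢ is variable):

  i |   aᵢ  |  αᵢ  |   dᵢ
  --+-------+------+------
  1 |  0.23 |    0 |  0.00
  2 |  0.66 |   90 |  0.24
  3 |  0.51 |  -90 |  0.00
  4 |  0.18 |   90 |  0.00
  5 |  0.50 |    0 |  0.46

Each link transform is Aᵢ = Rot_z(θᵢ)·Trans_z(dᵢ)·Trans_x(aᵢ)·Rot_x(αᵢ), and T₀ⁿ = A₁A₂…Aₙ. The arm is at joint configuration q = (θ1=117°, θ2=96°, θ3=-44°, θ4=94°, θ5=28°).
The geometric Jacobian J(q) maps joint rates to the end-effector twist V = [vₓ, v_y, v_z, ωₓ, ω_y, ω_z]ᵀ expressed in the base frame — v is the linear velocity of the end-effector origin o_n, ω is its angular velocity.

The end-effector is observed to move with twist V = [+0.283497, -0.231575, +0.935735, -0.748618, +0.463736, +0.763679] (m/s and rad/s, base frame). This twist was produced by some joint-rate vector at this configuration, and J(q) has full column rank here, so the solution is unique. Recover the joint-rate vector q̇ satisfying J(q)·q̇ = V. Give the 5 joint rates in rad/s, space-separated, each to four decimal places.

-0.0920 0.0420 0.7760 0.8460 -0.2960

o_n = [-0.9979, -1.1528, -0.2341]
J₁: ẑ×o_n = [1.1528, -0.9979, 0.0000], ω = ẑ
J2: z=[0.0000, 0.0000, 1.0000] o=[-0.1044, 0.2049, 0.0000] → [1.3577, -0.8935, 0.0000, 0.0000, 0.0000, 1.0000]
J3: z=[-0.5446, 0.8387, 0.0000] o=[-0.6579, -0.1545, 0.2400] → [-0.3976, -0.2582, 0.8288, -0.5446, 0.8387, 0.0000]
J4: z=[-0.5826, -0.3783, 0.7193] o=[-0.9656, -0.3543, -0.1143] → [0.6197, -0.0930, 0.4530, -0.5826, -0.3783, 0.7193]
J5: z=[-0.5638, -0.4493, -0.6930] o=[-0.8602, -0.5000, -0.1056] → [-0.3946, 0.0229, 0.3062, -0.5638, -0.4493, -0.6930]
q̇ = J⁺·V = [-0.0920, 0.0420, 0.7760, 0.8460, -0.2960]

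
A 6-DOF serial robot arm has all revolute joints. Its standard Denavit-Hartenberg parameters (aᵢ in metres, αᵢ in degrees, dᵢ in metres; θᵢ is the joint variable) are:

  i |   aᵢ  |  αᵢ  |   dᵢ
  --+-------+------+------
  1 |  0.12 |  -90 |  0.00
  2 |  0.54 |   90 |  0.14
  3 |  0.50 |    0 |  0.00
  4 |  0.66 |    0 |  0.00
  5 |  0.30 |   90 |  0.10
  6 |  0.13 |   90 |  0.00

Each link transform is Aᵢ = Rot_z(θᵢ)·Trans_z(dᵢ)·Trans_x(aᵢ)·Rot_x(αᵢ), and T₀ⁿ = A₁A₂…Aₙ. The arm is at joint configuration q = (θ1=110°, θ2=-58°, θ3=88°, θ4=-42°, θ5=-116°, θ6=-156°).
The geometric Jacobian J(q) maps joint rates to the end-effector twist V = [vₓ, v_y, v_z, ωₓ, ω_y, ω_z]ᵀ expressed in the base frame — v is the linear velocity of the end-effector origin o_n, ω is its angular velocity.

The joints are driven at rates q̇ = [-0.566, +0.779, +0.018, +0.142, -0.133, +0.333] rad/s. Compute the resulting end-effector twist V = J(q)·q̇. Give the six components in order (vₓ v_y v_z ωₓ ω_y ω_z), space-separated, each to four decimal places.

-0.1399 1.2901 -0.4978 -0.5605 -0.4048 -0.8171

o_n = [-1.1099, 0.2890, 0.9391]
J₁: ẑ×o_n = [-0.2890, -1.1099, 0.0000], ω = ẑ
J2: z=[-0.9397, -0.3420, 0.0000] o=[-0.0410, 0.1128, 0.0000] → [-0.3212, 0.8825, -0.5312, -0.9397, -0.3420, 0.0000]
J3: z=[0.2900, -0.7969, 0.5299] o=[-0.2705, 0.3338, 0.4579] → [-0.3597, -0.5844, -0.6820, 0.2900, -0.7969, 0.5299]
J4: z=[0.2900, -0.7969, 0.5299] o=[-0.7432, 0.1716, 0.4727] → [-0.4339, -0.3296, -0.2582, 0.2900, -0.7969, 0.5299]
J5: z=[0.2900, -0.7969, 0.5299] o=[-1.2724, 0.2375, 0.8616] → [-0.0891, 0.0636, 0.1444, 0.2900, -0.7969, 0.5299]
J6: z=[0.4917, -0.3510, -0.7969] o=[-0.9971, 0.3053, 1.0016] → [0.0090, 0.1206, -0.0476, 0.4917, -0.3510, -0.7969]
V = J·q̇ = [-0.1399, 1.2901, -0.4978, -0.5605, -0.4048, -0.8171]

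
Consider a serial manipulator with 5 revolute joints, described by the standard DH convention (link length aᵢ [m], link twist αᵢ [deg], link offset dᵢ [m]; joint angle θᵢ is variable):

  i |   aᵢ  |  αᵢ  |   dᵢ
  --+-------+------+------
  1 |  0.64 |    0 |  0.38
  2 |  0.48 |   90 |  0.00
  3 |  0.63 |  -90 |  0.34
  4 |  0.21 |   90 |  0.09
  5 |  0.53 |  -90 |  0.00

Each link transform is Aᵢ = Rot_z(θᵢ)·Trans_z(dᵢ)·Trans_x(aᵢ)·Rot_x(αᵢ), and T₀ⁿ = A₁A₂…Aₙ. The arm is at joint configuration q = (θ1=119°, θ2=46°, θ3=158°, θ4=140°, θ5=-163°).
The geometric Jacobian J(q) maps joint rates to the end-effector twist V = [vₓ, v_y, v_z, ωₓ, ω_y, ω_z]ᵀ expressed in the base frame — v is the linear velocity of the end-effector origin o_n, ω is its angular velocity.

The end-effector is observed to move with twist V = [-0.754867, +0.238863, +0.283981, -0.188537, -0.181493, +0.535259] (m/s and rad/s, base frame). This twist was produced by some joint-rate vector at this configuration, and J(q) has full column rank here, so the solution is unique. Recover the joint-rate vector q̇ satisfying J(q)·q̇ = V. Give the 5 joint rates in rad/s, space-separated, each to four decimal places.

o_n = [0.1078, 0.9973, 0.7614]
J₁: ẑ×o_n = [-0.9973, 0.1078, 0.0000], ω = ẑ
J2: z=[0.0000, 0.0000, 1.0000] o=[-0.3103, 0.5598, 0.3800] → [-0.4375, 0.4181, 0.0000, 0.0000, 0.0000, 1.0000]
J3: z=[0.2588, 0.9659, 0.0000] o=[-0.7739, 0.6840, 0.3800] → [0.3684, -0.0987, -0.7706, 0.2588, 0.9659, 0.0000]
J4: z=[0.3618, -0.0970, -0.9272] o=[-0.1217, 0.8612, 0.6160] → [0.1120, -0.2654, 0.0715, 0.3618, -0.0970, -0.9272]
J5: z=[0.3774, -0.8942, 0.2408] o=[-0.2681, 0.7607, 0.4723] → [-0.3155, -0.0186, 0.4255, 0.3774, -0.8942, 0.2408]
q̇ = J⁺·V = [0.4980, 0.5470, -0.6010, 0.4220, -0.4920]

0.4980 0.5470 -0.6010 0.4220 -0.4920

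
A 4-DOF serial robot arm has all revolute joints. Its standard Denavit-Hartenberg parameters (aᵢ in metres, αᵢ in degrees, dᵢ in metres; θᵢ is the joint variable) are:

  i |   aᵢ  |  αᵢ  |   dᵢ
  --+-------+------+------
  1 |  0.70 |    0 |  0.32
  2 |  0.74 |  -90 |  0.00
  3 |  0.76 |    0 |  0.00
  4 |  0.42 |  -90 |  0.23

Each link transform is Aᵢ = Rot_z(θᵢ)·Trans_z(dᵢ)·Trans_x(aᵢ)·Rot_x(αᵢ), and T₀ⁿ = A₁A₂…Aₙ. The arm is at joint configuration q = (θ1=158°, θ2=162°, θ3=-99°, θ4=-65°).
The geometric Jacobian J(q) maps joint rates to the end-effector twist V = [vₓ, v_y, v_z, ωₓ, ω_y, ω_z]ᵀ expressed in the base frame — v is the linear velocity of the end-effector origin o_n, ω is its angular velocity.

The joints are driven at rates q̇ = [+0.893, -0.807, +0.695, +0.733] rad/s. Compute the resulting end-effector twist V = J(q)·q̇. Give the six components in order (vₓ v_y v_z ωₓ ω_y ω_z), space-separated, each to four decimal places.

0.2890 -0.9942 0.6592 0.9179 1.0939 0.0860

o_n = [-0.3347, 0.2987, 1.1864]
J₁: ẑ×o_n = [-0.2987, -0.3347, 0.0000], ω = ẑ
J2: z=[0.0000, 0.0000, 1.0000] o=[-0.6490, 0.2622, 0.3200] → [-0.0365, 0.3144, 0.0000, 0.0000, 0.0000, 1.0000]
J3: z=[0.6428, 0.7660, 0.0000] o=[-0.0822, -0.2134, 0.3200] → [0.6637, -0.5569, 0.5226, 0.6428, 0.7660, 0.0000]
J4: z=[0.6428, 0.7660, 0.0000] o=[-0.1732, -0.1370, 1.0706] → [0.0887, -0.0744, 0.4037, 0.6428, 0.7660, 0.0000]
V = J·q̇ = [0.2890, -0.9942, 0.6592, 0.9179, 1.0939, 0.0860]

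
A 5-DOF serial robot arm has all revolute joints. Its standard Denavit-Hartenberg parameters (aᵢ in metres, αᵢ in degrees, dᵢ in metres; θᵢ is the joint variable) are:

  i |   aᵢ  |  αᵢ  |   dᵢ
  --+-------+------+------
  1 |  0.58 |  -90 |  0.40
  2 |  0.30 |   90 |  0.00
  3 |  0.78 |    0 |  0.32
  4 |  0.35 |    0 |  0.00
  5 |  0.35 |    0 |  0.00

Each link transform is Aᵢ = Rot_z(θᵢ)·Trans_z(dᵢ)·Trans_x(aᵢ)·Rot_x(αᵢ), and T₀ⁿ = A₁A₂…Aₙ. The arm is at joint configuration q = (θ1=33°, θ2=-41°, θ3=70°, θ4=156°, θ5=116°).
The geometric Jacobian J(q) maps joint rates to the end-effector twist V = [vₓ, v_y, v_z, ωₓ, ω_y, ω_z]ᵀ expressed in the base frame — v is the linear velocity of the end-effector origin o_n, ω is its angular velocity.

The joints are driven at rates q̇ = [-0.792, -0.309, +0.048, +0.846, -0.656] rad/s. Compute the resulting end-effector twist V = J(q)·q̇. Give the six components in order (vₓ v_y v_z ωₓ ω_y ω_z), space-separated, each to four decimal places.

o_n = [0.5227, 0.7843, 1.0722]
J₁: ẑ×o_n = [-0.7843, 0.5227, 0.0000], ω = ẑ
J2: z=[-0.5446, 0.8387, 0.0000] o=[0.4864, 0.3159, 0.4000] → [0.5638, 0.3661, -0.2855, -0.5446, 0.8387, 0.0000]
J3: z=[-0.5502, -0.3573, 0.7547] o=[0.6763, 0.4392, 0.5968] → [-0.4303, 0.1457, -0.2447, -0.5502, -0.3573, 0.7547]
J4: z=[-0.5502, -0.3573, 0.7547] o=[0.2699, 1.0492, 1.0133] → [0.1789, 0.2232, 0.2361, -0.5502, -0.3573, 0.7547]
J5: z=[-0.5502, -0.3573, 0.7547] o=[0.2531, 0.7381, 0.8538] → [-0.1128, 0.3236, 0.0710, -0.5502, -0.3573, 0.7547]
V = J·q̇ = [0.6517, -0.5436, 0.2297, 0.0373, -0.3442, -0.6124]

0.6517 -0.5436 0.2297 0.0373 -0.3442 -0.6124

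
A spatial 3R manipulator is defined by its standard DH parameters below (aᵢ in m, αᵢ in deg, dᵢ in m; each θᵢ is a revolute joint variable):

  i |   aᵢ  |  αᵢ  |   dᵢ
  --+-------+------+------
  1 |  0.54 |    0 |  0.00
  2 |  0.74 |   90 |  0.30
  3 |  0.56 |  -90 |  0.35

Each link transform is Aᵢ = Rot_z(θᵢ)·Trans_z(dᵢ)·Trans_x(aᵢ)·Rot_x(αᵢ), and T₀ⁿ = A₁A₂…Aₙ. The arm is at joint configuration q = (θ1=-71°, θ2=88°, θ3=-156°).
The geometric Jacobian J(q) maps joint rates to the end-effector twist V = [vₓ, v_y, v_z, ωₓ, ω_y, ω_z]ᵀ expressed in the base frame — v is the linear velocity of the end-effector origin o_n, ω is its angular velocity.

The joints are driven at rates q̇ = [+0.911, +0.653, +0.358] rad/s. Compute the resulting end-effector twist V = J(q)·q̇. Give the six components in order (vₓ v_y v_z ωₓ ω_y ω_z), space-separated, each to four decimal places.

0.9622 0.6857 -0.1831 0.1047 -0.3424 1.5640

o_n = [0.4966, -0.7785, 0.0722]
J₁: ẑ×o_n = [0.7785, 0.4966, -0.0000], ω = ẑ
J2: z=[0.0000, 0.0000, 1.0000] o=[0.1758, -0.5106, 0.0000] → [0.2679, 0.3208, -0.0000, 0.0000, 0.0000, 1.0000]
J3: z=[0.2924, -0.9563, 0.0000] o=[0.8835, -0.2942, 0.3000] → [0.2178, 0.0666, -0.5116, 0.2924, -0.9563, 0.0000]
V = J·q̇ = [0.9622, 0.6857, -0.1831, 0.1047, -0.3424, 1.5640]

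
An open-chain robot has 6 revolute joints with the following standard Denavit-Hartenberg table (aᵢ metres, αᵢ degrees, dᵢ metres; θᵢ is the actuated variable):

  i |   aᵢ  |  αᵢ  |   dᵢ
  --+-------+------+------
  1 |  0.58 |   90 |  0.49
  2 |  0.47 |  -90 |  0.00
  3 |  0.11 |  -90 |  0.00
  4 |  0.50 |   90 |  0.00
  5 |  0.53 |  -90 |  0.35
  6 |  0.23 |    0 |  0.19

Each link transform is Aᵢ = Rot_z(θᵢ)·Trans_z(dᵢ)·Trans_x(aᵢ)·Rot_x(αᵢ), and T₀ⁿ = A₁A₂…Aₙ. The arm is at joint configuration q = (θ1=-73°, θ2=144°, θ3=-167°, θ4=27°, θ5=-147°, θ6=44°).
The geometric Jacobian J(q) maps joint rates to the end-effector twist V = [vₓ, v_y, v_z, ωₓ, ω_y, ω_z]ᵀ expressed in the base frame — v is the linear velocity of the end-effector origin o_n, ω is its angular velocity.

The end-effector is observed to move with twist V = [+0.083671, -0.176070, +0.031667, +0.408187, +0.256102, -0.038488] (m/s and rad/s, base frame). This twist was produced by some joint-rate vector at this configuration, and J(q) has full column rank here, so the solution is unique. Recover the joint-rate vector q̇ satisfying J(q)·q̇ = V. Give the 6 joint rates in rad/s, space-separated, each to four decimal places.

o_n = [0.5642, -0.2170, 0.4426]
J₁: ẑ×o_n = [0.2170, 0.5642, -0.0000], ω = ẑ
J2: z=[-0.9563, -0.2924, 0.0000] o=[0.1696, -0.5547, 0.4900] → [0.0138, -0.0453, -0.2075, -0.9563, -0.2924, 0.0000]
J3: z=[-0.1719, 0.5621, -0.8090] o=[0.0584, -0.1910, 0.7663] → [-0.2029, -0.4648, -0.2798, -0.1719, 0.5621, -0.8090]
J4: z=[-0.9850, -0.1108, 0.1322] o=[0.0601, -0.2812, 0.7033] → [0.0204, -0.1901, -0.0074, -0.9850, -0.1108, 0.1322]
J5: z=[-0.1462, 0.1287, -0.9808] o=[0.1059, -0.7739, 0.6318] → [0.5219, -0.4771, -0.1404, -0.1462, 0.1287, -0.9808]
J6: z=[0.8760, -0.4438, -0.1888] o=[0.2984, -0.2588, 0.3139] → [-0.0492, -0.1630, 0.1546, 0.8760, -0.4438, -0.1888]
q̇ = J⁺·V = [0.6410, -0.7000, 0.6030, 0.6180, 0.1740, 0.5440]

0.6410 -0.7000 0.6030 0.6180 0.1740 0.5440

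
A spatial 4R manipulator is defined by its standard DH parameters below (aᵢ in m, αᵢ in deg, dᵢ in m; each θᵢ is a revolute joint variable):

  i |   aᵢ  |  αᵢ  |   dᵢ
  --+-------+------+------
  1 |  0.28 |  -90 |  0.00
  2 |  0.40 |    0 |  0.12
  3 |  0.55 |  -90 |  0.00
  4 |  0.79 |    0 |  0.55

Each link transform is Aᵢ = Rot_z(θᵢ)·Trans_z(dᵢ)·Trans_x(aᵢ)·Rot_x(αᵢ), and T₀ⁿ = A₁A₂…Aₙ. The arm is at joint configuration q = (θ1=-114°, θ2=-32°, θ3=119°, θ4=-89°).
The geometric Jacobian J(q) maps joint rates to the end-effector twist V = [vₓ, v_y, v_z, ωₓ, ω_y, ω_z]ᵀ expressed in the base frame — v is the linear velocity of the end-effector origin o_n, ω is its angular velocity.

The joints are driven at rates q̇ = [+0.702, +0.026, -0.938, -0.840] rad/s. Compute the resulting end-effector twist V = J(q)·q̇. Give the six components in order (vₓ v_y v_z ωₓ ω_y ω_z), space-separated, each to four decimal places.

o_n = [0.7908, -0.4610, -0.3798]
J₁: ẑ×o_n = [0.4610, 0.7908, -0.0000], ω = ẑ
J2: z=[0.9135, -0.4067, 0.0000] o=[-0.1139, -0.2558, 0.0000] → [0.1545, 0.3470, 0.1805, 0.9135, -0.4067, 0.0000]
J3: z=[0.9135, -0.4067, 0.0000] o=[-0.1422, -0.6145, 0.2120] → [0.2407, 0.5406, 0.5197, 0.9135, -0.4067, 0.0000]
J4: z=[0.4062, 0.9123, -0.0523] o=[-0.1539, -0.6408, -0.3373] → [-0.0294, -0.0322, -0.7888, 0.4062, 0.9123, -0.0523]
V = J·q̇ = [0.1265, 0.0840, 0.1798, -1.1743, -0.3954, 0.7460]

0.1265 0.0840 0.1798 -1.1743 -0.3954 0.7460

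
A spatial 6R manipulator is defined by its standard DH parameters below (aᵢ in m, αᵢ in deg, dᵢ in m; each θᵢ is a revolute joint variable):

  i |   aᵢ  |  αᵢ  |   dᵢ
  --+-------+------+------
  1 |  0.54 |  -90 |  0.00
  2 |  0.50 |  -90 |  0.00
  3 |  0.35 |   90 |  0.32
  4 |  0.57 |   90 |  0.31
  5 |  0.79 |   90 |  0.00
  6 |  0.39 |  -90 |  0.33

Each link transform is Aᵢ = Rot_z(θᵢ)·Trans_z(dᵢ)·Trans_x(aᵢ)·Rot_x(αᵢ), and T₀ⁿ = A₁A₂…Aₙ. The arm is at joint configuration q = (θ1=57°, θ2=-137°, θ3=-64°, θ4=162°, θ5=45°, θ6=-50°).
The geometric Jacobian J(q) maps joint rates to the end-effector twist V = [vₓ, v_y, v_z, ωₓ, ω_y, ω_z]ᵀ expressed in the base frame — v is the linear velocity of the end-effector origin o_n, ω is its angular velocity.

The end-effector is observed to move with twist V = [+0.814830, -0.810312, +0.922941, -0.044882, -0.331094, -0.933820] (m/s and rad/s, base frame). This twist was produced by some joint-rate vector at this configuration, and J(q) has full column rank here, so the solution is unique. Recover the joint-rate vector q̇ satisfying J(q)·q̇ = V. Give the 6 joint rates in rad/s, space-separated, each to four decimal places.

o_n = [1.3970, 0.8146, -0.1436]
J₁: ẑ×o_n = [-0.8146, 1.3970, 0.0000], ω = ẑ
J2: z=[-0.8387, 0.5446, 0.0000] o=[0.2941, 0.4529, 0.0000] → [-0.0782, -0.1204, -0.9040, -0.8387, 0.5446, 0.0000]
J3: z=[0.3714, 0.5720, 0.7314] o=[0.0949, 0.1462, 0.3410] → [-0.7660, 1.1322, -0.4965, 0.3714, 0.5720, 0.7314]
J4: z=[-0.0096, 0.7900, -0.6130] o=[-0.1111, 0.4065, 0.6797] → [-0.4002, -0.9324, -1.1954, -0.0096, 0.7900, -0.6130]
J5: z=[0.0664, 0.6122, 0.7879] o=[0.4546, 0.6325, 0.4564] → [-0.5107, 0.7824, -0.5648, 0.0664, 0.6122, 0.7879]
J6: z=[0.7123, -0.5820, 0.3922] o=[1.0066, 1.0554, 0.0814] → [0.2254, 0.3134, 0.0557, 0.7123, -0.5820, 0.3922]
q̇ = J⁺·V = [-0.9850, -0.1610, 0.6460, -0.5960, -0.7350, -0.5290]

-0.9850 -0.1610 0.6460 -0.5960 -0.7350 -0.5290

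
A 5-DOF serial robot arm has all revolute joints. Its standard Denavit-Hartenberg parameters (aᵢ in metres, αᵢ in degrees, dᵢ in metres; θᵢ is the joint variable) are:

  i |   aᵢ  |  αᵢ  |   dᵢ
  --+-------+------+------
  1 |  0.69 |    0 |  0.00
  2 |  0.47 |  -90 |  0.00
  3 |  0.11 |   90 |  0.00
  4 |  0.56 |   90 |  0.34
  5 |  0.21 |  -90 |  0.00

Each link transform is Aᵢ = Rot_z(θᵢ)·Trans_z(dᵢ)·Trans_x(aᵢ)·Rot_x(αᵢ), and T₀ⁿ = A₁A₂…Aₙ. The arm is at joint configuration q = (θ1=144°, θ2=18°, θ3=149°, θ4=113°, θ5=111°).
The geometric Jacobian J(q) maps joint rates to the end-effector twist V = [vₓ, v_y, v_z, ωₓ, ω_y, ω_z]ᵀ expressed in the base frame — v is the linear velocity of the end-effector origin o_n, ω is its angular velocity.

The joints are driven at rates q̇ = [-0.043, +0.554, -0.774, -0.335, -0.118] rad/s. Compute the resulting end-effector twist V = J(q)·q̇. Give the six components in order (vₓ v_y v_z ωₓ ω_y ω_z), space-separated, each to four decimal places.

o_n = [-1.4704, 0.2328, -0.4186]
J₁: ẑ×o_n = [-0.2328, -1.4704, 0.0000], ω = ẑ
J2: z=[0.0000, 0.0000, 1.0000] o=[-0.5582, 0.4056, 0.0000] → [0.1728, -0.9122, 0.0000, 0.0000, 0.0000, 1.0000]
J3: z=[-0.3090, -0.9511, 0.0000] o=[-1.0052, 0.5508, 0.0000] → [0.3981, -0.1294, -0.3441, -0.3090, -0.9511, 0.0000]
J4: z=[-0.4898, 0.1592, -0.8572] o=[-0.9155, 0.5217, -0.0567] → [-0.3052, 0.2983, 0.2298, -0.4898, 0.1592, -0.8572]
J5: z=[0.6297, -0.6154, -0.4741] o=[-1.4198, 0.1435, -0.2354] → [0.1551, 0.1394, 0.0251, 0.6297, -0.6154, -0.4741]
V = J·q̇ = [-0.1184, -0.4584, 0.1864, 0.3290, 0.7554, 0.8541]

-0.1184 -0.4584 0.1864 0.3290 0.7554 0.8541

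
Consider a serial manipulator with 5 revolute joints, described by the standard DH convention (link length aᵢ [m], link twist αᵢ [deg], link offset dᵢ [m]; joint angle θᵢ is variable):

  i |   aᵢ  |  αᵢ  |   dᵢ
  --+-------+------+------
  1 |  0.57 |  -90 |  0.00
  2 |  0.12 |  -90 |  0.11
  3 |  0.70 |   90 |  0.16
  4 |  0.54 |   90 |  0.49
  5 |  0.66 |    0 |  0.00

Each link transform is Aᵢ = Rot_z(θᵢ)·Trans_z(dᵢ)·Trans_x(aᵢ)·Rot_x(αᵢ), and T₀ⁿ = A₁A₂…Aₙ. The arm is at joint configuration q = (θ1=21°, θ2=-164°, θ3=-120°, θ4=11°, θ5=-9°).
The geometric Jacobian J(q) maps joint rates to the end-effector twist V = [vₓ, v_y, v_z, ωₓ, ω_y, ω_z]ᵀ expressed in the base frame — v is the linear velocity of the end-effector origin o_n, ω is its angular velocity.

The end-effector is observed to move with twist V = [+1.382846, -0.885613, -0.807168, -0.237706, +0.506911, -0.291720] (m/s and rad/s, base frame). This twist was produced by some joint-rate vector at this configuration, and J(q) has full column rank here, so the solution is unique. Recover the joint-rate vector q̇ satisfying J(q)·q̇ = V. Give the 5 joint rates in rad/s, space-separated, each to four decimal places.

-0.7830 0.5760 -0.0650 -0.1420 -0.5360

o_n = [1.1133, 2.0727, 0.0554]
J₁: ẑ×o_n = [-2.0727, 1.1133, 0.0000], ω = ẑ
J2: z=[-0.3584, 0.9336, 0.0000] o=[0.5321, 0.2043, 0.0000] → [0.0518, 0.0199, -1.2122, -0.3584, 0.9336, 0.0000]
J3: z=[0.2573, 0.0988, 0.9613] o=[0.3850, 0.2656, 0.0331] → [-1.7349, 0.6943, 0.3931, 0.2573, 0.0988, 0.9613]
J4: z=[0.9564, -0.1685, -0.2387] o=[0.5230, 0.9680, 0.0904] → [0.2696, -0.1075, 1.1560, 0.9564, -0.1685, -0.2387]
J5: z=[-0.2262, 0.0902, -0.9699] o=[1.0915, 1.4155, -0.0006] → [0.6425, -0.0085, -0.1506, -0.2262, 0.0902, -0.9699]
q̇ = J⁺·V = [-0.7830, 0.5760, -0.0650, -0.1420, -0.5360]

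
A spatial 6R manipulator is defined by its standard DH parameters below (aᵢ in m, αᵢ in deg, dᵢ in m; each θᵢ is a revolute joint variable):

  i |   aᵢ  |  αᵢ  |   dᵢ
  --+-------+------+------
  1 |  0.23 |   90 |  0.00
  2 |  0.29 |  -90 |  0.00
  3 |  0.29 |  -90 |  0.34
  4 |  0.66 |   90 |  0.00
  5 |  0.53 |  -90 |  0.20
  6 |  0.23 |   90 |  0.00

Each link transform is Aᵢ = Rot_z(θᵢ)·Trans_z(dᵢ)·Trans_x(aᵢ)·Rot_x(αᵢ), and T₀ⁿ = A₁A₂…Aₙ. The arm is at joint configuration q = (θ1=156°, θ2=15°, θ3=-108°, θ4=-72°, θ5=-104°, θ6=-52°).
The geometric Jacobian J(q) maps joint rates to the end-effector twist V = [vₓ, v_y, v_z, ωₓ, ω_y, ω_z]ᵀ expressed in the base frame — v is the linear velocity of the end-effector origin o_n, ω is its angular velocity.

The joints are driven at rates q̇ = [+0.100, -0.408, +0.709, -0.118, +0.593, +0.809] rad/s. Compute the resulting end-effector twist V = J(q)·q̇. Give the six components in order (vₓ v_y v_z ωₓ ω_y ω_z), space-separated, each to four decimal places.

o_n = [0.2726, -0.2573, 0.8074]
J₁: ẑ×o_n = [0.2573, 0.2726, -0.0000], ω = ẑ
J2: z=[0.4067, 0.9135, 0.0000] o=[-0.2101, 0.0935, 0.0000] → [0.7376, -0.3284, -0.5837, 0.4067, 0.9135, 0.0000]
J3: z=[0.2364, -0.1053, 0.9659] o=[-0.4660, 0.2075, 0.0751] → [0.3719, 0.5403, -0.0321, 0.2364, -0.1053, 0.9659]
J4: z=[-0.7135, 0.6559, 0.2462] o=[-0.1944, 0.3884, 0.3803] → [0.4391, 0.4197, 0.1545, -0.7135, 0.6559, 0.2462]
J5: z=[-0.5542, -0.7434, 0.3746] o=[0.0886, 0.4748, 0.9703] → [0.3953, -0.0213, 0.5425, -0.5542, -0.7434, 0.3746]
J6: z=[0.5886, -0.0317, 0.8078] o=[0.2897, -0.0280, 0.8040] → [0.1852, -0.0158, -0.1355, 0.5886, -0.0317, 0.8078]
V = J·q̇ = [0.3208, 0.4694, 0.4092, 0.2334, -0.9913, 1.6314]

0.3208 0.4694 0.4092 0.2334 -0.9913 1.6314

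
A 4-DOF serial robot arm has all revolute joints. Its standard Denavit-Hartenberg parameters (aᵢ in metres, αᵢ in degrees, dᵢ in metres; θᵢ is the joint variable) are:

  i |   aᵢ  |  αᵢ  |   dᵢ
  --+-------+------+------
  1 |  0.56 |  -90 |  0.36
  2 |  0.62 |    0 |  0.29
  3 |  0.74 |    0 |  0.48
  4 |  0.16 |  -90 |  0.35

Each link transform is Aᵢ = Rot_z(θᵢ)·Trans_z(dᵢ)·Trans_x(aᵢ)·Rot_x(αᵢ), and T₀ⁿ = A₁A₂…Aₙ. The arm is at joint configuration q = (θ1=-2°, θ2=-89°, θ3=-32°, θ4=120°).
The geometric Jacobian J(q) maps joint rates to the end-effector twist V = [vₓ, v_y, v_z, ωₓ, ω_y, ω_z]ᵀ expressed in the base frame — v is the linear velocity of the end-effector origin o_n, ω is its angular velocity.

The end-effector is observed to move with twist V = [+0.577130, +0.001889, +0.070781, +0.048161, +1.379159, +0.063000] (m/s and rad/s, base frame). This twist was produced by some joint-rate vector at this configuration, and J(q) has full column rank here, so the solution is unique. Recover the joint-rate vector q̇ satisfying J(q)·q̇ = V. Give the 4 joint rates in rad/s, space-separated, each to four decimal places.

o_n = [0.3885, 1.1071, 1.6170]
J₁: ẑ×o_n = [-1.1071, 0.3885, 0.0000], ω = ẑ
J2: z=[0.0349, 0.9994, 0.0000] o=[0.5597, -0.0195, 0.3600] → [1.2562, -0.0439, 0.2103, 0.0349, 0.9994, 0.0000]
J3: z=[0.0349, 0.9994, 0.0000] o=[0.5806, 0.2699, 0.9799] → [0.6367, -0.0222, 0.2212, 0.0349, 0.9994, 0.0000]
J4: z=[0.0349, 0.9994, 0.0000] o=[0.2164, 0.7629, 1.6142] → [0.0028, -0.0001, -0.1600, 0.0349, 0.9994, 0.0000]
q̇ = J⁺·V = [0.0630, 0.2480, 0.5240, 0.6080]

0.0630 0.2480 0.5240 0.6080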